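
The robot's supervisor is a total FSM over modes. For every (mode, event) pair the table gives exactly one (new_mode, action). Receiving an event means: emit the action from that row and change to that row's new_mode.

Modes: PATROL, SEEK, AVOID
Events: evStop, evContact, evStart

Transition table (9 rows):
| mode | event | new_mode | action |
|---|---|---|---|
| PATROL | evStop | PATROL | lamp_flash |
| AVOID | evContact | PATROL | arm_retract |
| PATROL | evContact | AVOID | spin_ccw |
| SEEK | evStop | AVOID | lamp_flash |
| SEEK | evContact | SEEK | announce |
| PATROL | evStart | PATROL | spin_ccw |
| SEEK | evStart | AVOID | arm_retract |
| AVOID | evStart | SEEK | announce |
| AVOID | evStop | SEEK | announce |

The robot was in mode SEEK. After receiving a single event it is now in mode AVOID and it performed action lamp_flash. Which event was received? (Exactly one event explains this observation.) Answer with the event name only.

try evStop: (SEEK, evStop) → (AVOID, lamp_flash)  ← matches
try evContact: (SEEK, evContact) → (SEEK, announce)
try evStart: (SEEK, evStart) → (AVOID, arm_retract)

evStop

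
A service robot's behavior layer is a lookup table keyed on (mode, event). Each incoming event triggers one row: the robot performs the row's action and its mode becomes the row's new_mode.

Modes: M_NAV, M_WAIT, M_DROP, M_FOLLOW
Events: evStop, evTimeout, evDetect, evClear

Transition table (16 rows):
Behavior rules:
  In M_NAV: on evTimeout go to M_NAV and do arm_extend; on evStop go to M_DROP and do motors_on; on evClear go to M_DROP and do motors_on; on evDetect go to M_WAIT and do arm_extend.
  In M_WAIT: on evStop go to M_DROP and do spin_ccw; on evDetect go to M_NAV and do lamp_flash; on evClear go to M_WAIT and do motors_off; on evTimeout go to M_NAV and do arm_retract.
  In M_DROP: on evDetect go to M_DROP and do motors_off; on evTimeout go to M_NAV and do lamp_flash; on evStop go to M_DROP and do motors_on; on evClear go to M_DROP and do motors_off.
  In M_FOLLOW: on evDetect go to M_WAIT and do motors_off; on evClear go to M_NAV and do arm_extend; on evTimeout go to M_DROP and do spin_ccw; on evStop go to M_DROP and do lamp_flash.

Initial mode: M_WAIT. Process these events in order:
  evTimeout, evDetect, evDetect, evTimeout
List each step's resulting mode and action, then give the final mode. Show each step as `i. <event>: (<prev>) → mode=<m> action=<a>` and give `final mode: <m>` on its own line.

1. evTimeout: (M_WAIT) → mode=M_NAV action=arm_retract
2. evDetect: (M_NAV) → mode=M_WAIT action=arm_extend
3. evDetect: (M_WAIT) → mode=M_NAV action=lamp_flash
4. evTimeout: (M_NAV) → mode=M_NAV action=arm_extend

final mode: M_NAV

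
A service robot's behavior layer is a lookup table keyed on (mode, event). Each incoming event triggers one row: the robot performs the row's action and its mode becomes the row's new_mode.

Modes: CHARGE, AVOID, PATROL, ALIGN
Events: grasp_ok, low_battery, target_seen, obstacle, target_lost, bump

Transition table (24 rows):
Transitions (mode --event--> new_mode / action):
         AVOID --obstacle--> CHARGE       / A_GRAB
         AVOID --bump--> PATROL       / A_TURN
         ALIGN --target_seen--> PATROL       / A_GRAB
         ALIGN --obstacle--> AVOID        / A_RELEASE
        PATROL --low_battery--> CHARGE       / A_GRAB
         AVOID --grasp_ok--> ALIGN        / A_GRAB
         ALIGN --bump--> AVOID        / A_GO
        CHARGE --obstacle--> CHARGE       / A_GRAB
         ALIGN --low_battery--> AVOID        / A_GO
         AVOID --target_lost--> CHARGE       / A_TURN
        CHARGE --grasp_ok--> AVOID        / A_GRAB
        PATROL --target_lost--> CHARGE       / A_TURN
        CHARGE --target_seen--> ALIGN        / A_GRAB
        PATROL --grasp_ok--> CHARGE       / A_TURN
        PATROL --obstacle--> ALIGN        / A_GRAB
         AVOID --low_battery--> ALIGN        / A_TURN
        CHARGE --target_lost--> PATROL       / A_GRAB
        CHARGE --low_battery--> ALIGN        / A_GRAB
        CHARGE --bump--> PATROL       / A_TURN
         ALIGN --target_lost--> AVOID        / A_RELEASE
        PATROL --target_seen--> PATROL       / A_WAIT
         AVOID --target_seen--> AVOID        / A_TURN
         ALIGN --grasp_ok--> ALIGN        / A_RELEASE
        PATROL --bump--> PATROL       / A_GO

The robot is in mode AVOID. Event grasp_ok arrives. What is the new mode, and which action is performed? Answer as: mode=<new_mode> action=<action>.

current mode = AVOID; filter table to that mode:
  (AVOID, obstacle) → (CHARGE, A_GRAB)
  (AVOID, bump) → (PATROL, A_TURN)
  (AVOID, grasp_ok) → (ALIGN, A_GRAB)  ← event matches
  (AVOID, target_lost) → (CHARGE, A_TURN)
  (AVOID, low_battery) → (ALIGN, A_TURN)
  (AVOID, target_seen) → (AVOID, A_TURN)
event = grasp_ok selects (ALIGN, A_GRAB)

mode=ALIGN action=A_GRAB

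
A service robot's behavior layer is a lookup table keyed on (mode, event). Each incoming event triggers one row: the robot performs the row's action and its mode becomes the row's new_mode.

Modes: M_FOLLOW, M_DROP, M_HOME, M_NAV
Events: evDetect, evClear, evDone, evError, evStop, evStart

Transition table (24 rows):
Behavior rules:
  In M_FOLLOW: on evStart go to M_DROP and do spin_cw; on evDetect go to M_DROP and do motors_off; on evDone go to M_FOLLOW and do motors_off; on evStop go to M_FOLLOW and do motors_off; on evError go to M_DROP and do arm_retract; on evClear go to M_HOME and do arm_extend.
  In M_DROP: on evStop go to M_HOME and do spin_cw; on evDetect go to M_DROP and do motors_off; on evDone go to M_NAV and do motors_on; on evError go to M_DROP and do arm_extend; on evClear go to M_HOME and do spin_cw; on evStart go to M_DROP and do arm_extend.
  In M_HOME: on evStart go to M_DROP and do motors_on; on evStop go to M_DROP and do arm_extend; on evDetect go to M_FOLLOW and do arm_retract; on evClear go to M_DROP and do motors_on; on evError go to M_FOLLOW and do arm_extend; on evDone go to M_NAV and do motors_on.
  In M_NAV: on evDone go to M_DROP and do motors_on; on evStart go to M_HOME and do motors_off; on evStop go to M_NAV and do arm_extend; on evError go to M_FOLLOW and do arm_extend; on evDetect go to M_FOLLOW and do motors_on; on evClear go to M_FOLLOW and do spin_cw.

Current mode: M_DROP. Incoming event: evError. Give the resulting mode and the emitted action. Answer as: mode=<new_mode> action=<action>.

current mode = M_DROP; filter table to that mode:
  (M_DROP, evStop) → (M_HOME, spin_cw)
  (M_DROP, evDetect) → (M_DROP, motors_off)
  (M_DROP, evDone) → (M_NAV, motors_on)
  (M_DROP, evError) → (M_DROP, arm_extend)  ← event matches
  (M_DROP, evClear) → (M_HOME, spin_cw)
  (M_DROP, evStart) → (M_DROP, arm_extend)
event = evError selects (M_DROP, arm_extend)

mode=M_DROP action=arm_extend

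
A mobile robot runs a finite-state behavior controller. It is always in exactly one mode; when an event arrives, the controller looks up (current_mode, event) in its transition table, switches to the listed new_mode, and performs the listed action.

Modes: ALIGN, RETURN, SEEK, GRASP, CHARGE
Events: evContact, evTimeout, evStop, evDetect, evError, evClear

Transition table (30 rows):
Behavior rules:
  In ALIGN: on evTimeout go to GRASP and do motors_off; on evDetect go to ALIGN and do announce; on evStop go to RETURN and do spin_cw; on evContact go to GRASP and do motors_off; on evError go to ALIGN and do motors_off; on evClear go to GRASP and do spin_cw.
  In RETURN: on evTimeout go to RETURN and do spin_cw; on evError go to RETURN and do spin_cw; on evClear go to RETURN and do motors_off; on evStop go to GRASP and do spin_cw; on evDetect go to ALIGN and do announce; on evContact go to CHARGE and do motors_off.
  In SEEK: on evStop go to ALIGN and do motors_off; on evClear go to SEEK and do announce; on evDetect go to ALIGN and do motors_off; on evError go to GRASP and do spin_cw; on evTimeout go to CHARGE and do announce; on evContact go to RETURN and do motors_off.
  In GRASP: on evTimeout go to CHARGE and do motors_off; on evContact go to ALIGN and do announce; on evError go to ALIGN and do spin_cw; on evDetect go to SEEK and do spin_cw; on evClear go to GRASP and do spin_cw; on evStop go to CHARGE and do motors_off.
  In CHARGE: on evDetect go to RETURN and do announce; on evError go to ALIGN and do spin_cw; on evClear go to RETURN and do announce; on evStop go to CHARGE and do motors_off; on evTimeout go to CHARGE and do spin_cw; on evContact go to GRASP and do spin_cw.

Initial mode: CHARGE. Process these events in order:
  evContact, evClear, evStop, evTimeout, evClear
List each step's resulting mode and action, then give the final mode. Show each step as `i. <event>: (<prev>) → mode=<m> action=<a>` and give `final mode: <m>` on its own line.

1. evContact: (CHARGE) → mode=GRASP action=spin_cw
2. evClear: (GRASP) → mode=GRASP action=spin_cw
3. evStop: (GRASP) → mode=CHARGE action=motors_off
4. evTimeout: (CHARGE) → mode=CHARGE action=spin_cw
5. evClear: (CHARGE) → mode=RETURN action=announce

final mode: RETURN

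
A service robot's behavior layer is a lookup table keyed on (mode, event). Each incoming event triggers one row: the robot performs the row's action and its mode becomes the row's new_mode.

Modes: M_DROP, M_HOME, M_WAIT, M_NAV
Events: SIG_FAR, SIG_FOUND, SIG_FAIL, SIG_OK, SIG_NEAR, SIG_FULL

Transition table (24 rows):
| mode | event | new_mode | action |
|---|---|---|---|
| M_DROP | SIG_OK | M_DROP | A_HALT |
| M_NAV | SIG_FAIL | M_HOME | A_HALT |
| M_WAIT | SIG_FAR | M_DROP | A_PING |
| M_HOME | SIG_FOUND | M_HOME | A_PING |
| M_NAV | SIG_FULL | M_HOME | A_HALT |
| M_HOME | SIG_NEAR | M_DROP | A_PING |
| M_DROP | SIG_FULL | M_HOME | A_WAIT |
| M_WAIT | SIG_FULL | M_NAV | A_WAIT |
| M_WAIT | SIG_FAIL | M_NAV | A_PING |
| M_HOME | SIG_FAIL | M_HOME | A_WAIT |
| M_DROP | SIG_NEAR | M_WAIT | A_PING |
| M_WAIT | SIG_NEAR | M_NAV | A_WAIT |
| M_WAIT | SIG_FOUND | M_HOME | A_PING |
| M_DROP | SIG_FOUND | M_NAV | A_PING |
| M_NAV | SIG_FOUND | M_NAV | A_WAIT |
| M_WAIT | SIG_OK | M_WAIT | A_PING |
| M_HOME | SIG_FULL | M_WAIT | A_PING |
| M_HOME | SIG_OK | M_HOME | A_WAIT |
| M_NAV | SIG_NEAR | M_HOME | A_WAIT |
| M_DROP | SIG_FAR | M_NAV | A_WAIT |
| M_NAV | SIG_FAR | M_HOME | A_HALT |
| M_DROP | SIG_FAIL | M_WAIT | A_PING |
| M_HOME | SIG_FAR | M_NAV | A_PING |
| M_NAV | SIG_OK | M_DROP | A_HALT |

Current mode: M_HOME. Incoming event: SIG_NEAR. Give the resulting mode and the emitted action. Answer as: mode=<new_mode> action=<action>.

mode=M_DROP action=A_PING

current mode = M_HOME; filter table to that mode:
  (M_HOME, SIG_FOUND) → (M_HOME, A_PING)
  (M_HOME, SIG_NEAR) → (M_DROP, A_PING)  ← event matches
  (M_HOME, SIG_FAIL) → (M_HOME, A_WAIT)
  (M_HOME, SIG_FULL) → (M_WAIT, A_PING)
  (M_HOME, SIG_OK) → (M_HOME, A_WAIT)
  (M_HOME, SIG_FAR) → (M_NAV, A_PING)
event = SIG_NEAR selects (M_DROP, A_PING)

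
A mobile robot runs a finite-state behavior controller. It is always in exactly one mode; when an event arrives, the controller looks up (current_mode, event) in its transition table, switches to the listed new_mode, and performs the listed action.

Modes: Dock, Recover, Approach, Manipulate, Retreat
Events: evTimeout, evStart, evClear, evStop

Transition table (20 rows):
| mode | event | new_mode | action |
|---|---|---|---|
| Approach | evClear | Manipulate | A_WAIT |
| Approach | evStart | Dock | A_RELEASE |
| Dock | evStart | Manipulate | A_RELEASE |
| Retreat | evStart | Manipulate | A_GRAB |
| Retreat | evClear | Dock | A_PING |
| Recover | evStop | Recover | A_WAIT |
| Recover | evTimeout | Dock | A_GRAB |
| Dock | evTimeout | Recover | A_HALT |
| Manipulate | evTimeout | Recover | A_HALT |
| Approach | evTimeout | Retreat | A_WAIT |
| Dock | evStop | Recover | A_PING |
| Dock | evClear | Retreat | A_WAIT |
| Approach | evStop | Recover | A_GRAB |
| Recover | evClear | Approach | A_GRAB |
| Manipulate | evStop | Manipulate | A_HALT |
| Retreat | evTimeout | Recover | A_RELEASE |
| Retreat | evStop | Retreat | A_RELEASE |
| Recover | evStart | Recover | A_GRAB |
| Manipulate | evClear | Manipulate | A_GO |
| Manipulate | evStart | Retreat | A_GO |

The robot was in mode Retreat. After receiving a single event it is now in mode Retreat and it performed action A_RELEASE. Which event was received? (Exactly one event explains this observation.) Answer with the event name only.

evStop

try evTimeout: (Retreat, evTimeout) → (Recover, A_RELEASE)
try evStart: (Retreat, evStart) → (Manipulate, A_GRAB)
try evClear: (Retreat, evClear) → (Dock, A_PING)
try evStop: (Retreat, evStop) → (Retreat, A_RELEASE)  ← matches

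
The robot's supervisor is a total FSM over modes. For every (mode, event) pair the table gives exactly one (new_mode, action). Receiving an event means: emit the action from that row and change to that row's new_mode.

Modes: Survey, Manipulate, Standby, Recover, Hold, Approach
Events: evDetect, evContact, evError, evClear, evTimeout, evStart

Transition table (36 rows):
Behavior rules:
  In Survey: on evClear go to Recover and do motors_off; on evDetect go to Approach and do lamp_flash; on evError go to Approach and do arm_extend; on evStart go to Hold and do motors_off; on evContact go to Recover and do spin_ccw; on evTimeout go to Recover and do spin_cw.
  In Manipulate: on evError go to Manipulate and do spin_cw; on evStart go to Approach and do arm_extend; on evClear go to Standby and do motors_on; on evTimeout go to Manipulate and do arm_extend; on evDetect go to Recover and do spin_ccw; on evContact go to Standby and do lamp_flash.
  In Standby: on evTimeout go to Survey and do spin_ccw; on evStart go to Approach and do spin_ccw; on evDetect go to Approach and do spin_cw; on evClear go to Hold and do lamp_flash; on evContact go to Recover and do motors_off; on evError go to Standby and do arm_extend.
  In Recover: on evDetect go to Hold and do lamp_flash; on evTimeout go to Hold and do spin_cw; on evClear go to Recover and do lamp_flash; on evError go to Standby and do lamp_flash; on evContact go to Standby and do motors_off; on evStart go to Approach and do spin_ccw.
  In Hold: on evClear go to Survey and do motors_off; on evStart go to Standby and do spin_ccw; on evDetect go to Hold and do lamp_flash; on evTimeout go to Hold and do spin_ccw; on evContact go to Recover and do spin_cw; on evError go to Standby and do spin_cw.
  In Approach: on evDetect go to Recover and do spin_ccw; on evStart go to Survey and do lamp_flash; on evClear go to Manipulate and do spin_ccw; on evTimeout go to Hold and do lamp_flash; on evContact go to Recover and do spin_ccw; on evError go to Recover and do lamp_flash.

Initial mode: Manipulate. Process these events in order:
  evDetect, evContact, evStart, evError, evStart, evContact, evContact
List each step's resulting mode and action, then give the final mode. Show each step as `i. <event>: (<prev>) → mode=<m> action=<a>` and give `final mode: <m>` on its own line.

final mode: Standby

1. evDetect: (Manipulate) → mode=Recover action=spin_ccw
2. evContact: (Recover) → mode=Standby action=motors_off
3. evStart: (Standby) → mode=Approach action=spin_ccw
4. evError: (Approach) → mode=Recover action=lamp_flash
5. evStart: (Recover) → mode=Approach action=spin_ccw
6. evContact: (Approach) → mode=Recover action=spin_ccw
7. evContact: (Recover) → mode=Standby action=motors_off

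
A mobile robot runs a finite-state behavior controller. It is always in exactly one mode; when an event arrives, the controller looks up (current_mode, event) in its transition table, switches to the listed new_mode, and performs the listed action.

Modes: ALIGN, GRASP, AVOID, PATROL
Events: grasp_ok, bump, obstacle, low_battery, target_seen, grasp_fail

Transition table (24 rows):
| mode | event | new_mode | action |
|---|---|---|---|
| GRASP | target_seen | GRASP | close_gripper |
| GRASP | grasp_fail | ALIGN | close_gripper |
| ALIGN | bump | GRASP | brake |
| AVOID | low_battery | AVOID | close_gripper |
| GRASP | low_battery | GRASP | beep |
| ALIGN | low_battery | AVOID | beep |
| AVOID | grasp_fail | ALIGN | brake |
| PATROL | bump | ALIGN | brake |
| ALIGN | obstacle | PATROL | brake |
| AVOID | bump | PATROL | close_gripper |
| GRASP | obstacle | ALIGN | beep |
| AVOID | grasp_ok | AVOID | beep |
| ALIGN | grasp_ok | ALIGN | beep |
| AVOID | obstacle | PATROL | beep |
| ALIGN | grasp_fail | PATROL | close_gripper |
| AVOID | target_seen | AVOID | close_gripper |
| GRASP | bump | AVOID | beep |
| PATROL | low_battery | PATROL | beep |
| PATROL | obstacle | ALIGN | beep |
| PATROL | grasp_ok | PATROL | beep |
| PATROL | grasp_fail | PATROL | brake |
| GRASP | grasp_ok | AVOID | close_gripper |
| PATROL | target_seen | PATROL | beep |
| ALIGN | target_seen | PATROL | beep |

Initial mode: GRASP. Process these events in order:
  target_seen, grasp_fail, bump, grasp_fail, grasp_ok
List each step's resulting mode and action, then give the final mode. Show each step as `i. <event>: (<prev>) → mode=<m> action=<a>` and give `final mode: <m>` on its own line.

1. target_seen: (GRASP) → mode=GRASP action=close_gripper
2. grasp_fail: (GRASP) → mode=ALIGN action=close_gripper
3. bump: (ALIGN) → mode=GRASP action=brake
4. grasp_fail: (GRASP) → mode=ALIGN action=close_gripper
5. grasp_ok: (ALIGN) → mode=ALIGN action=beep

final mode: ALIGN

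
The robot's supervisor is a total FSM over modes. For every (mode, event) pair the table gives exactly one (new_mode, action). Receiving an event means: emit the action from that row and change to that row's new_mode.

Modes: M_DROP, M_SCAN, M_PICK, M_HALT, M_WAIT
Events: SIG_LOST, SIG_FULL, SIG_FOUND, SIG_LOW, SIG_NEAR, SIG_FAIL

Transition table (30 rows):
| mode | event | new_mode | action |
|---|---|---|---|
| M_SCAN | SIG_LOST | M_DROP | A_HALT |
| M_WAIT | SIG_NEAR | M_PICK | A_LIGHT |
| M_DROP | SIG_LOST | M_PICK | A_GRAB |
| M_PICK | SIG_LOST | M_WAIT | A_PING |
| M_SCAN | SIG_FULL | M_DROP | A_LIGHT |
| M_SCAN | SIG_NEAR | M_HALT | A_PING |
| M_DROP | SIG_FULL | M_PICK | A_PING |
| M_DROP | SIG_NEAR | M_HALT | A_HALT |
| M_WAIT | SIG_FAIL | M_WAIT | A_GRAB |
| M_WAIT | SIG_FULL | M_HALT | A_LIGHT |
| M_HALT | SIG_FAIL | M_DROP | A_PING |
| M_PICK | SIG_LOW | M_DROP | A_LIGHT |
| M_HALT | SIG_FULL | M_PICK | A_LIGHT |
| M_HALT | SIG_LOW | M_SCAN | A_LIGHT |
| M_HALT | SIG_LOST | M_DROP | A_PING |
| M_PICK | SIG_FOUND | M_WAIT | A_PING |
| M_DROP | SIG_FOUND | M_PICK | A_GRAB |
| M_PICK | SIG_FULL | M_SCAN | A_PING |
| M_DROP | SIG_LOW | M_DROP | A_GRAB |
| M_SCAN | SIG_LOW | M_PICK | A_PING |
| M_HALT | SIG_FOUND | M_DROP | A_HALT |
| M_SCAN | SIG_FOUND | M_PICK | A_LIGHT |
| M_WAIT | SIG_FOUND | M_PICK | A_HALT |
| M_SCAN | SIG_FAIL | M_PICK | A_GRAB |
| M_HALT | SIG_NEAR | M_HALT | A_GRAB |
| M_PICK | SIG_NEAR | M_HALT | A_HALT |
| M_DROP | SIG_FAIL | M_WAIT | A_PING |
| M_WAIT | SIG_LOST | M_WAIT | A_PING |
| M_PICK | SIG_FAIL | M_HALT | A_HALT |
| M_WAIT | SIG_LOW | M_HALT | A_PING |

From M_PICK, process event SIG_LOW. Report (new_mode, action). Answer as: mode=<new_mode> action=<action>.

current mode = M_PICK; filter table to that mode:
  (M_PICK, SIG_LOST) → (M_WAIT, A_PING)
  (M_PICK, SIG_LOW) → (M_DROP, A_LIGHT)  ← event matches
  (M_PICK, SIG_FOUND) → (M_WAIT, A_PING)
  (M_PICK, SIG_FULL) → (M_SCAN, A_PING)
  (M_PICK, SIG_NEAR) → (M_HALT, A_HALT)
  (M_PICK, SIG_FAIL) → (M_HALT, A_HALT)
event = SIG_LOW selects (M_DROP, A_LIGHT)

mode=M_DROP action=A_LIGHT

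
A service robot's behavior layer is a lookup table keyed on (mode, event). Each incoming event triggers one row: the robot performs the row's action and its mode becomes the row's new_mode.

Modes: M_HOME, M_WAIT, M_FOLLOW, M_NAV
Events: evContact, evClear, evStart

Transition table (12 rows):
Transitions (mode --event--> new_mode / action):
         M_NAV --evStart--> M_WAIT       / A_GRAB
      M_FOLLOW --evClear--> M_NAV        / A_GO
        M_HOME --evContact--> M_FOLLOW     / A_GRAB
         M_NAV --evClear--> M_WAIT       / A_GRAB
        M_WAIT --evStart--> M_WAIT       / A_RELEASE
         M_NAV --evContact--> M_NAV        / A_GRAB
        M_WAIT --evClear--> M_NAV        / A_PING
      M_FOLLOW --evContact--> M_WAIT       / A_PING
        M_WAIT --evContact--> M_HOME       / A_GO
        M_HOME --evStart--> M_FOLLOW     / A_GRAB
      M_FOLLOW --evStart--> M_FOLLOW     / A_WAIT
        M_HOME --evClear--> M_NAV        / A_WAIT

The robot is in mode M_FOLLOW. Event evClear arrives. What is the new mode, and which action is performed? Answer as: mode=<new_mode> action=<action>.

mode=M_NAV action=A_GO

current mode = M_FOLLOW; filter table to that mode:
  (M_FOLLOW, evClear) → (M_NAV, A_GO)  ← event matches
  (M_FOLLOW, evContact) → (M_WAIT, A_PING)
  (M_FOLLOW, evStart) → (M_FOLLOW, A_WAIT)
event = evClear selects (M_NAV, A_GO)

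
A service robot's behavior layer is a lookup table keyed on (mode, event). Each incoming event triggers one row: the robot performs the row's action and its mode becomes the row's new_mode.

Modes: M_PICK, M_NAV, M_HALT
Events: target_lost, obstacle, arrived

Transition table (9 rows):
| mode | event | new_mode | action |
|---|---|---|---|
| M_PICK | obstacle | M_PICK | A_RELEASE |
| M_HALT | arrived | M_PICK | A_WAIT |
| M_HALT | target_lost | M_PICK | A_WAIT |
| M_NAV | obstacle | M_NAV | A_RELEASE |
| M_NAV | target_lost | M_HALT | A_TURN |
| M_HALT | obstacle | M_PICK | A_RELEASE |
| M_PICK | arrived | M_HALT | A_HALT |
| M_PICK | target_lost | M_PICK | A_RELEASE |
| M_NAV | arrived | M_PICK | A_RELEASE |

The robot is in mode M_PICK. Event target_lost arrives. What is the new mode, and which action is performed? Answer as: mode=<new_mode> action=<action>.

mode=M_PICK action=A_RELEASE

current mode = M_PICK; filter table to that mode:
  (M_PICK, obstacle) → (M_PICK, A_RELEASE)
  (M_PICK, arrived) → (M_HALT, A_HALT)
  (M_PICK, target_lost) → (M_PICK, A_RELEASE)  ← event matches
event = target_lost selects (M_PICK, A_RELEASE)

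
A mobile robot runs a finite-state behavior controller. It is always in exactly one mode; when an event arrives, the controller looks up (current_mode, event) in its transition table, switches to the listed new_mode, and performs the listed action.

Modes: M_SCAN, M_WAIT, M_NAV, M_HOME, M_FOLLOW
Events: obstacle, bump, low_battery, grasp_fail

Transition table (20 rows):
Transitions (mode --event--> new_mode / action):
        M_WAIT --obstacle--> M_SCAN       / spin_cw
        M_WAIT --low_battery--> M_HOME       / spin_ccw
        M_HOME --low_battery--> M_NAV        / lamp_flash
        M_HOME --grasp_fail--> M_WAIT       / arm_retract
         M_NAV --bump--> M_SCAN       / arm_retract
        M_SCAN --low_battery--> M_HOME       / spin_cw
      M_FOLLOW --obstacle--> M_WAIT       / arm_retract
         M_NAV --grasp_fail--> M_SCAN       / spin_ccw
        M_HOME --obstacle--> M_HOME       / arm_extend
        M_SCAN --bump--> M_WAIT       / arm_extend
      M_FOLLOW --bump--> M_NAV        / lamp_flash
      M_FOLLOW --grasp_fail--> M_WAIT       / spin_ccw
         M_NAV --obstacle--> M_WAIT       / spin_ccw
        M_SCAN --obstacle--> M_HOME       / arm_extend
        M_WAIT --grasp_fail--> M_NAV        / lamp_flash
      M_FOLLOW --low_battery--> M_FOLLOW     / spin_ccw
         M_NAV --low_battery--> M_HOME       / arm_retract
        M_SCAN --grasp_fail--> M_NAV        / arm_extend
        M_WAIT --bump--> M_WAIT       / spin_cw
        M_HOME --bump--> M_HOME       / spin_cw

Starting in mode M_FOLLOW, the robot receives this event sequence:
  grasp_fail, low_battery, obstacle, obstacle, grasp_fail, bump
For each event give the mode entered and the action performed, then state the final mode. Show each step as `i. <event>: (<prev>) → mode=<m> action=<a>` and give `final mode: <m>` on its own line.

1. grasp_fail: (M_FOLLOW) → mode=M_WAIT action=spin_ccw
2. low_battery: (M_WAIT) → mode=M_HOME action=spin_ccw
3. obstacle: (M_HOME) → mode=M_HOME action=arm_extend
4. obstacle: (M_HOME) → mode=M_HOME action=arm_extend
5. grasp_fail: (M_HOME) → mode=M_WAIT action=arm_retract
6. bump: (M_WAIT) → mode=M_WAIT action=spin_cw

final mode: M_WAIT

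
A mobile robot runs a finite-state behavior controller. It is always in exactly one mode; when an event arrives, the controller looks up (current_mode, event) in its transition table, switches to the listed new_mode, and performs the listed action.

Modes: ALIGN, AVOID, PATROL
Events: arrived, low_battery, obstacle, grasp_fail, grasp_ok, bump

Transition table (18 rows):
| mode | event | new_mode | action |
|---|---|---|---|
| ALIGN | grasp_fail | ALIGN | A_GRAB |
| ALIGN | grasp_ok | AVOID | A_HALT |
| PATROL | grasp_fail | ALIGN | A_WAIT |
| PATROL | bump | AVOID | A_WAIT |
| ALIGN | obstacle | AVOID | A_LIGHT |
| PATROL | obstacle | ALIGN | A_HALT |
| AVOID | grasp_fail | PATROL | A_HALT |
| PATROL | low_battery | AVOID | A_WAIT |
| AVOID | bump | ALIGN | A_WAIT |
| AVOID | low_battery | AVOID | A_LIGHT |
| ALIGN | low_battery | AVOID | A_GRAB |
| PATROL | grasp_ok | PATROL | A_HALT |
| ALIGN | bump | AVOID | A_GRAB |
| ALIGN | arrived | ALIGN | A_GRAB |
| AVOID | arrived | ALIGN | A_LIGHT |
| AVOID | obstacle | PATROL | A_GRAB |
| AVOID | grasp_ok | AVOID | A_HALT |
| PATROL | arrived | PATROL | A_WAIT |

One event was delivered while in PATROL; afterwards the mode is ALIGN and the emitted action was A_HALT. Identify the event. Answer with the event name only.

try arrived: (PATROL, arrived) → (PATROL, A_WAIT)
try low_battery: (PATROL, low_battery) → (AVOID, A_WAIT)
try obstacle: (PATROL, obstacle) → (ALIGN, A_HALT)  ← matches
try grasp_fail: (PATROL, grasp_fail) → (ALIGN, A_WAIT)
try grasp_ok: (PATROL, grasp_ok) → (PATROL, A_HALT)
try bump: (PATROL, bump) → (AVOID, A_WAIT)

obstacle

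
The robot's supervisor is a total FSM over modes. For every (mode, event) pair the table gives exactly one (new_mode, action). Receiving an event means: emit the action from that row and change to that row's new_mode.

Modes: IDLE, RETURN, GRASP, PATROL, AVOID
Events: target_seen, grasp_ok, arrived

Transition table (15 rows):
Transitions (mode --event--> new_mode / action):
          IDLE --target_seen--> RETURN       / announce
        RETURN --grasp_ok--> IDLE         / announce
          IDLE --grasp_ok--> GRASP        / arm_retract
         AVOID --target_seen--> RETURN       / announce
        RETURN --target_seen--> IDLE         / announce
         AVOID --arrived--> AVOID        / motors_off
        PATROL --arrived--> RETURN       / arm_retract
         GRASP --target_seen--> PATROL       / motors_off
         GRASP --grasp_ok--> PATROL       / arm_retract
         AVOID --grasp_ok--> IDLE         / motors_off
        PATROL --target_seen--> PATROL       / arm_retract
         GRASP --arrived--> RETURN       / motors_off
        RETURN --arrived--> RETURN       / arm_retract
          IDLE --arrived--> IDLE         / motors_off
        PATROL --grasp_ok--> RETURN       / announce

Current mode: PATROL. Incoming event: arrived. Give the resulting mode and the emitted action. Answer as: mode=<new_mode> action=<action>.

mode=RETURN action=arm_retract

current mode = PATROL; filter table to that mode:
  (PATROL, arrived) → (RETURN, arm_retract)  ← event matches
  (PATROL, target_seen) → (PATROL, arm_retract)
  (PATROL, grasp_ok) → (RETURN, announce)
event = arrived selects (RETURN, arm_retract)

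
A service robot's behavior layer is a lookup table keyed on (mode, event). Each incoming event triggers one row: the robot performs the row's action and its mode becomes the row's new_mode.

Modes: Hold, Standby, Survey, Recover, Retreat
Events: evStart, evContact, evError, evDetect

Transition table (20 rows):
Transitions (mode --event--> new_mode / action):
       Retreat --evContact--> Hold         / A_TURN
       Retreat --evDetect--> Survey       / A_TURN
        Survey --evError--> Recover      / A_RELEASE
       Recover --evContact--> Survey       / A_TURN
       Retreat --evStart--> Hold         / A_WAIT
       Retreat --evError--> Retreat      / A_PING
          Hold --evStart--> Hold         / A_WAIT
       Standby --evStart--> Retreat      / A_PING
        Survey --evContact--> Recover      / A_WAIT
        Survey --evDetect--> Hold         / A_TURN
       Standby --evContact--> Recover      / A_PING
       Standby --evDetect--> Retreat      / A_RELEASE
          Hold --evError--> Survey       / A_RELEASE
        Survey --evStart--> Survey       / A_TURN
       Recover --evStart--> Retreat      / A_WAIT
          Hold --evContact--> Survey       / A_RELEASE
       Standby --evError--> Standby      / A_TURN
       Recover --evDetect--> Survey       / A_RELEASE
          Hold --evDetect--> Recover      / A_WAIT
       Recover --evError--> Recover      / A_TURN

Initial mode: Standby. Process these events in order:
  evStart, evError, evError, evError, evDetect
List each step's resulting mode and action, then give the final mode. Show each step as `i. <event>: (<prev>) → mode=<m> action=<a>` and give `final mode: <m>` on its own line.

1. evStart: (Standby) → mode=Retreat action=A_PING
2. evError: (Retreat) → mode=Retreat action=A_PING
3. evError: (Retreat) → mode=Retreat action=A_PING
4. evError: (Retreat) → mode=Retreat action=A_PING
5. evDetect: (Retreat) → mode=Survey action=A_TURN

final mode: Survey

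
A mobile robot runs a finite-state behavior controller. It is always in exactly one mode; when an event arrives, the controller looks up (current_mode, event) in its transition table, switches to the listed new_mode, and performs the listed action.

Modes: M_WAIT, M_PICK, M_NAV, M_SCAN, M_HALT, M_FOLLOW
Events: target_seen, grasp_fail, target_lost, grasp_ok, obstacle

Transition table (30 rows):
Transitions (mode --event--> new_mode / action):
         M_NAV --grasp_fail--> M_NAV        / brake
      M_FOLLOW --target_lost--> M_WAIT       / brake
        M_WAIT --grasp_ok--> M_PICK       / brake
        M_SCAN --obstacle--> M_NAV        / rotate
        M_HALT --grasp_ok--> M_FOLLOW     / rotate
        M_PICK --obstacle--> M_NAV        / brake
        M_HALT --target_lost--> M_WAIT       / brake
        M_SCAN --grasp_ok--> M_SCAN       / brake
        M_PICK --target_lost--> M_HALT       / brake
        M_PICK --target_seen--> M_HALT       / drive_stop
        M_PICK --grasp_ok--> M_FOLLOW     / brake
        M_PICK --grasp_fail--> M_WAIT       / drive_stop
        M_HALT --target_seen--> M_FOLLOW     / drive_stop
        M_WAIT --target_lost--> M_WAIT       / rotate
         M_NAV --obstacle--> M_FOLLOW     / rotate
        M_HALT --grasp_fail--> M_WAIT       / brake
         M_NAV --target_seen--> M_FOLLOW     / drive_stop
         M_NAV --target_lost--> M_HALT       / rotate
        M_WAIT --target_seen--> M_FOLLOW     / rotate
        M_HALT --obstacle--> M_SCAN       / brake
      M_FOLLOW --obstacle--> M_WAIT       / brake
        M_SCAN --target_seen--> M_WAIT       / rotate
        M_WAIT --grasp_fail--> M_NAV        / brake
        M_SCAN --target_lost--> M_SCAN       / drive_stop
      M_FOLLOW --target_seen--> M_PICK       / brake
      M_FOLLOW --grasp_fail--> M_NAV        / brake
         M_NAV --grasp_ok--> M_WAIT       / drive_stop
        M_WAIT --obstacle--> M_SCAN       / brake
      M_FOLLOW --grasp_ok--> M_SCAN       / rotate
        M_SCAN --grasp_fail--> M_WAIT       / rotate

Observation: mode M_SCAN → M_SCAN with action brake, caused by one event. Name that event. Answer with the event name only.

try target_seen: (M_SCAN, target_seen) → (M_WAIT, rotate)
try grasp_fail: (M_SCAN, grasp_fail) → (M_WAIT, rotate)
try target_lost: (M_SCAN, target_lost) → (M_SCAN, drive_stop)
try grasp_ok: (M_SCAN, grasp_ok) → (M_SCAN, brake)  ← matches
try obstacle: (M_SCAN, obstacle) → (M_NAV, rotate)

grasp_ok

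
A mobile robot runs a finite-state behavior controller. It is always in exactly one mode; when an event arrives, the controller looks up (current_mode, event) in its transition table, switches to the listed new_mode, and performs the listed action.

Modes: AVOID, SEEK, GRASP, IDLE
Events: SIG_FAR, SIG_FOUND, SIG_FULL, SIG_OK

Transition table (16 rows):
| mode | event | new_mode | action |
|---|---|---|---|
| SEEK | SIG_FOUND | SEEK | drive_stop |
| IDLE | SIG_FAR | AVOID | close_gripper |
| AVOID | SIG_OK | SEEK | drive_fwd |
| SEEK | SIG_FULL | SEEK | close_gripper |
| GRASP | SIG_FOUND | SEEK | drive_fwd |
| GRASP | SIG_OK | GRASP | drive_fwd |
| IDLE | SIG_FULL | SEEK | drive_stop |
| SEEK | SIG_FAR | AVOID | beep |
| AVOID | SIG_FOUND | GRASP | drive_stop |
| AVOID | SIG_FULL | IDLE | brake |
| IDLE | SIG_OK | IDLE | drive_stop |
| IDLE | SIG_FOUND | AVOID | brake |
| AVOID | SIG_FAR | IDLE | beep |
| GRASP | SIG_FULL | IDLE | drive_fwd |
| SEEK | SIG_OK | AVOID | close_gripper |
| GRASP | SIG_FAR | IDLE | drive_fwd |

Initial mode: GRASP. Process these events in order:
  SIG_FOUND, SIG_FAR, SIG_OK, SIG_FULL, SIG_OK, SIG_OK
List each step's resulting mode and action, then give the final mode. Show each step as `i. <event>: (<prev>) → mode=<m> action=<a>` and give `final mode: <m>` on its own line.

1. SIG_FOUND: (GRASP) → mode=SEEK action=drive_fwd
2. SIG_FAR: (SEEK) → mode=AVOID action=beep
3. SIG_OK: (AVOID) → mode=SEEK action=drive_fwd
4. SIG_FULL: (SEEK) → mode=SEEK action=close_gripper
5. SIG_OK: (SEEK) → mode=AVOID action=close_gripper
6. SIG_OK: (AVOID) → mode=SEEK action=drive_fwd

final mode: SEEK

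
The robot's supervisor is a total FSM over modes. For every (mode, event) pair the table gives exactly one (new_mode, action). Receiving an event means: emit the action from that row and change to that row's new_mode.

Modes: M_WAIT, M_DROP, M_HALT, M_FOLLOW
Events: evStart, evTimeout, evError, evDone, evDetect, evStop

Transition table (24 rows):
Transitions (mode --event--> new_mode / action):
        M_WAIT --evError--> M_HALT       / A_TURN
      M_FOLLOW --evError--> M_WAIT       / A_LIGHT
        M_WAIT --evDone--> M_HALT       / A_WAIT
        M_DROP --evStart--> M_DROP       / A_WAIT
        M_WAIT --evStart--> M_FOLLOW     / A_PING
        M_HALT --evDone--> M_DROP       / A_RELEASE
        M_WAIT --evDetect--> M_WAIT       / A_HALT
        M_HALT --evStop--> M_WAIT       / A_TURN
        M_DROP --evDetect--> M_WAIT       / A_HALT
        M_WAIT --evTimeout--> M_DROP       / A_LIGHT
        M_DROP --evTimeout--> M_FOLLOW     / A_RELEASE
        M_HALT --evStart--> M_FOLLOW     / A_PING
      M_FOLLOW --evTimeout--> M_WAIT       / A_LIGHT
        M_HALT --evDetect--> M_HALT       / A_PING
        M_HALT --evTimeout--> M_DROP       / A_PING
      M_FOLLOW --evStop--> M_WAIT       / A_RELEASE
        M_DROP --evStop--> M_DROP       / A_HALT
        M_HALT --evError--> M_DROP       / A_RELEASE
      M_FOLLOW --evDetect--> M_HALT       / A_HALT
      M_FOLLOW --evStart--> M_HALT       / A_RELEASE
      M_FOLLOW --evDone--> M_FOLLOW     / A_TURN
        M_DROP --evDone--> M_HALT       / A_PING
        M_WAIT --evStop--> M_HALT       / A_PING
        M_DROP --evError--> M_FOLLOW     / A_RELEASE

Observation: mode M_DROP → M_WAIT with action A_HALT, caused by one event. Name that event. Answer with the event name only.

try evStart: (M_DROP, evStart) → (M_DROP, A_WAIT)
try evTimeout: (M_DROP, evTimeout) → (M_FOLLOW, A_RELEASE)
try evError: (M_DROP, evError) → (M_FOLLOW, A_RELEASE)
try evDone: (M_DROP, evDone) → (M_HALT, A_PING)
try evDetect: (M_DROP, evDetect) → (M_WAIT, A_HALT)  ← matches
try evStop: (M_DROP, evStop) → (M_DROP, A_HALT)

evDetect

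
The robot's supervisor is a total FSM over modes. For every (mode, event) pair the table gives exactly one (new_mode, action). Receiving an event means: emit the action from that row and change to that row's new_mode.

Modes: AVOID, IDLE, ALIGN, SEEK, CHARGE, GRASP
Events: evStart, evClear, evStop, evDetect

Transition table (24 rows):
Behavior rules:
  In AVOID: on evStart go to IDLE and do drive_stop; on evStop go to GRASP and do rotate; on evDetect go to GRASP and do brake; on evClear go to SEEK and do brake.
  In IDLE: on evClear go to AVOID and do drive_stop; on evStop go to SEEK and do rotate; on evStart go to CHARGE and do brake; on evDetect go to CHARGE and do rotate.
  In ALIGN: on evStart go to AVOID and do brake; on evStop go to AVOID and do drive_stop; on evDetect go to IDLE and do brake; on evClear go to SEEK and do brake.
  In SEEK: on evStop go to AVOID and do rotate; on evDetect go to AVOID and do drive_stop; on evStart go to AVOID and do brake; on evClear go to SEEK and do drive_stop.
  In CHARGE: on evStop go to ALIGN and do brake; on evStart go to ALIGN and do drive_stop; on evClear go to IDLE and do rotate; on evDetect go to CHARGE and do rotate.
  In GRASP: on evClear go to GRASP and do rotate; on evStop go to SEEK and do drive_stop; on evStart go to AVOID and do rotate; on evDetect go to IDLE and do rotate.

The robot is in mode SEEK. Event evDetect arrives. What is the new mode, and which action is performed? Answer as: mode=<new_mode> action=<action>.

current mode = SEEK; filter table to that mode:
  (SEEK, evStop) → (AVOID, rotate)
  (SEEK, evDetect) → (AVOID, drive_stop)  ← event matches
  (SEEK, evStart) → (AVOID, brake)
  (SEEK, evClear) → (SEEK, drive_stop)
event = evDetect selects (AVOID, drive_stop)

mode=AVOID action=drive_stop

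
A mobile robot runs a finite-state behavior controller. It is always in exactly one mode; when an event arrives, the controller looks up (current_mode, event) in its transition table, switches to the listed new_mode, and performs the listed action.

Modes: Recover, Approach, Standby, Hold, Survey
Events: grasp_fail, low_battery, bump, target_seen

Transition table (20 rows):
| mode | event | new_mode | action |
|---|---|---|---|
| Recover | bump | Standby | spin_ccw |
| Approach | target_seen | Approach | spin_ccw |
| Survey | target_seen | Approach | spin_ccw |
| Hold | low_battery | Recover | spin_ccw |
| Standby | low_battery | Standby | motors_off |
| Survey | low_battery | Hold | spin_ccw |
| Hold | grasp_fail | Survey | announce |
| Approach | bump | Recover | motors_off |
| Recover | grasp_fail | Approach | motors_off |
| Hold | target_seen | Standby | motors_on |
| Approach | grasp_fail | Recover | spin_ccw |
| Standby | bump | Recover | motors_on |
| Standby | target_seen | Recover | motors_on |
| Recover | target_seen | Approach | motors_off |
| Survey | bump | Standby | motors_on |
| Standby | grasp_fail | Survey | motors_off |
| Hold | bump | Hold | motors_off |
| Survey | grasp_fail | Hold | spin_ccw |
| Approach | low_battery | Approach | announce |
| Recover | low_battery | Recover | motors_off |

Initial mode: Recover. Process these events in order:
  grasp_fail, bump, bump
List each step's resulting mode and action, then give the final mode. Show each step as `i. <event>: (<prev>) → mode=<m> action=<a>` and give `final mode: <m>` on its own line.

1. grasp_fail: (Recover) → mode=Approach action=motors_off
2. bump: (Approach) → mode=Recover action=motors_off
3. bump: (Recover) → mode=Standby action=spin_ccw

final mode: Standby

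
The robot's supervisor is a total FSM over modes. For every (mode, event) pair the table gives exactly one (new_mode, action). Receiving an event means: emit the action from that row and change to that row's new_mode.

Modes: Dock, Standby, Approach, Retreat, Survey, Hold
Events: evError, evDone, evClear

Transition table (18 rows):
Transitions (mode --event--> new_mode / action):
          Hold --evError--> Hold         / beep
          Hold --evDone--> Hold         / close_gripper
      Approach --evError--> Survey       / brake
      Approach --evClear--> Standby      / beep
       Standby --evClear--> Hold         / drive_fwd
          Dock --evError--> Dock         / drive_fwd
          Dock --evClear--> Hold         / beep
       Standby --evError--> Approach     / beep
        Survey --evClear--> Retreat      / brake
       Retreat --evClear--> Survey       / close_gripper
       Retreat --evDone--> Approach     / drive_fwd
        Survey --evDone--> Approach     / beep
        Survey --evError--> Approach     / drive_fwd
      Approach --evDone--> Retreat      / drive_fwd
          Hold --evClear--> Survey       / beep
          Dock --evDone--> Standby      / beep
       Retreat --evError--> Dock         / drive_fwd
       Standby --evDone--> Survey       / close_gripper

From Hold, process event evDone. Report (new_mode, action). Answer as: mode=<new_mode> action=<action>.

mode=Hold action=close_gripper

current mode = Hold; filter table to that mode:
  (Hold, evError) → (Hold, beep)
  (Hold, evDone) → (Hold, close_gripper)  ← event matches
  (Hold, evClear) → (Survey, beep)
event = evDone selects (Hold, close_gripper)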